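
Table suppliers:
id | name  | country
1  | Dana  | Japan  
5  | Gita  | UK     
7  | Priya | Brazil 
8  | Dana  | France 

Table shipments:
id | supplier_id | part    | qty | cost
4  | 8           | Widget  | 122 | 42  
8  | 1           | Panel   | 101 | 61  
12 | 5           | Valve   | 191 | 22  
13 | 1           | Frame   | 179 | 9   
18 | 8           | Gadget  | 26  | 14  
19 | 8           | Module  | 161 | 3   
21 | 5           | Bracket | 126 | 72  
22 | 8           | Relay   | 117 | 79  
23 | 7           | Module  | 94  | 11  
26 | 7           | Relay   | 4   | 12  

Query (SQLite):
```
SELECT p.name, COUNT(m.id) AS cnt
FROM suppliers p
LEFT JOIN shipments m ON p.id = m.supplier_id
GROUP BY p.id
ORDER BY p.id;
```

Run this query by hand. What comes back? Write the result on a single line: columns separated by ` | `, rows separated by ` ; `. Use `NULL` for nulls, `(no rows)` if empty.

LEFT JOIN keeps every suppliers row; unmatched ones get NULL for shipments columns.
Group by suppliers.id and compute COUNT(m.id). COUNT(col) of an all-NULL group is 0.
  1: ids {8, 13} → COUNT(m.id)=2
  5: ids {12, 21} → COUNT(m.id)=2
  7: ids {23, 26} → COUNT(m.id)=2
  8: ids {4, 18, 19, 22} → COUNT(m.id)=4

Dana | 2 ; Gita | 2 ; Priya | 2 ; Dana | 4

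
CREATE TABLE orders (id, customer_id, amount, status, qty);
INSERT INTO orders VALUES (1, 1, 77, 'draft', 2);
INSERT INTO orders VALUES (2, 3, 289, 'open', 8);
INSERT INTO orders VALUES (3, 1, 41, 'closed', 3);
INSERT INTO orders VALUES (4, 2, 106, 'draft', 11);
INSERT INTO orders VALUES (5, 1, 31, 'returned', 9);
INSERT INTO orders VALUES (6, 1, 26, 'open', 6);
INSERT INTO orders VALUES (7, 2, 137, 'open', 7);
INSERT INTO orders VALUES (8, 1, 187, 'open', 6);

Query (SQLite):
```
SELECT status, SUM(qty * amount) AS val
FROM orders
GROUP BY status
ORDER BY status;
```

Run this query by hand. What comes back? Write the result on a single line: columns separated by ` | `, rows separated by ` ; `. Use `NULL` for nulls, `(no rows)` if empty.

closed | 123 ; draft | 1320 ; open | 4549 ; returned | 279

For each row compute qty * amount.
Group by status; take SUM of the expression per group.
  closed: ids {3} → SUM(qty * amount)=123
  draft: ids {1, 4} → SUM(qty * amount)=1320
  open: ids {2, 6, 7, 8} → SUM(qty * amount)=4549
  returned: ids {5} → SUM(qty * amount)=279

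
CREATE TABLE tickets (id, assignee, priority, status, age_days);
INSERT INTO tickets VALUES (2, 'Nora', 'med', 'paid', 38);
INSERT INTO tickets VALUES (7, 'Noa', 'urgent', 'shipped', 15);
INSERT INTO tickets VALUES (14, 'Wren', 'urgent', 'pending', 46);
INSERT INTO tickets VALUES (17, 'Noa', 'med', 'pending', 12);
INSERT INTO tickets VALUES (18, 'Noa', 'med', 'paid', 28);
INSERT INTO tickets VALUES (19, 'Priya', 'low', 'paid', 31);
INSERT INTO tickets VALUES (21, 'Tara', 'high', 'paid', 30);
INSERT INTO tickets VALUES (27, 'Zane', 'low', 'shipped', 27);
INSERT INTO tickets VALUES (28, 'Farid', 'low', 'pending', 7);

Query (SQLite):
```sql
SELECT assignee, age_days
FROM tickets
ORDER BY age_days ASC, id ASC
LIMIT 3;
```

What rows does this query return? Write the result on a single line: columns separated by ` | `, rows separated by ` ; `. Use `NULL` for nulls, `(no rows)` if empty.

Sort by age_days asc, tiebreak id asc: (7, id=28), (12, id=17), (15, id=7), (27, id=27), (28, id=18), (30, id=21) …. Take first 3.

Farid | 7 ; Noa | 12 ; Noa | 15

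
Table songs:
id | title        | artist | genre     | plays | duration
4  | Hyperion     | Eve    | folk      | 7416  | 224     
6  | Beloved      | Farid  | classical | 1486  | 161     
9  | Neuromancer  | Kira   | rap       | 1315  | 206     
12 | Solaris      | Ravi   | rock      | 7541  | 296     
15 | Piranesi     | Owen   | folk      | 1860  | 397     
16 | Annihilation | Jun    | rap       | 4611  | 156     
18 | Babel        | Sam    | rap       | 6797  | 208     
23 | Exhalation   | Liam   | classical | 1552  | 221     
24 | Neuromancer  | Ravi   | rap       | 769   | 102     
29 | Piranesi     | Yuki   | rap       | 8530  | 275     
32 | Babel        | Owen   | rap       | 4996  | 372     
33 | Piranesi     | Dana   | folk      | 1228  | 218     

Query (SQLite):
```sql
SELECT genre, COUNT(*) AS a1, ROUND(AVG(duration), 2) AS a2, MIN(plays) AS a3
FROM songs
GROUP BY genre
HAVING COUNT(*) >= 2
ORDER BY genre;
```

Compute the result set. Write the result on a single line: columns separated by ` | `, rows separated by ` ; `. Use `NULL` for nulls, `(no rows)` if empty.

Group songs by genre.
Per group compute: COUNT(*), ROUND(AVG(duration), 2), MIN(plays).
HAVING: drop groups with fewer than 2 rows.
  classical: ids {6, 23} → COUNT(*)=2, ROUND(AVG(duration), 2)=191, MIN(plays)=1486
  folk: ids {4, 15, 33} → COUNT(*)=3, ROUND(AVG(duration), 2)=279.67, MIN(plays)=1228
  rap: ids {9, 16, 18, 24, 29, 32} → COUNT(*)=6, ROUND(AVG(duration), 2)=219.83, MIN(plays)=769
  rock: ids {12} → COUNT(*)=1, ROUND(AVG(duration), 2)=296, MIN(plays)=7541

classical | 2 | 191 | 1486 ; folk | 3 | 279.67 | 1228 ; rap | 6 | 219.83 | 769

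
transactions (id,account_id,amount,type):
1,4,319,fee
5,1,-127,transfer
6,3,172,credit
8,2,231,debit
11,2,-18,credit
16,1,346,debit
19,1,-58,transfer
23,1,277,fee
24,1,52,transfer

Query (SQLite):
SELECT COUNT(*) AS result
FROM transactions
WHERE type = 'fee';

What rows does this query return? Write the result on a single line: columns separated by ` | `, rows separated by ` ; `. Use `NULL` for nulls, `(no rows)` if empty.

2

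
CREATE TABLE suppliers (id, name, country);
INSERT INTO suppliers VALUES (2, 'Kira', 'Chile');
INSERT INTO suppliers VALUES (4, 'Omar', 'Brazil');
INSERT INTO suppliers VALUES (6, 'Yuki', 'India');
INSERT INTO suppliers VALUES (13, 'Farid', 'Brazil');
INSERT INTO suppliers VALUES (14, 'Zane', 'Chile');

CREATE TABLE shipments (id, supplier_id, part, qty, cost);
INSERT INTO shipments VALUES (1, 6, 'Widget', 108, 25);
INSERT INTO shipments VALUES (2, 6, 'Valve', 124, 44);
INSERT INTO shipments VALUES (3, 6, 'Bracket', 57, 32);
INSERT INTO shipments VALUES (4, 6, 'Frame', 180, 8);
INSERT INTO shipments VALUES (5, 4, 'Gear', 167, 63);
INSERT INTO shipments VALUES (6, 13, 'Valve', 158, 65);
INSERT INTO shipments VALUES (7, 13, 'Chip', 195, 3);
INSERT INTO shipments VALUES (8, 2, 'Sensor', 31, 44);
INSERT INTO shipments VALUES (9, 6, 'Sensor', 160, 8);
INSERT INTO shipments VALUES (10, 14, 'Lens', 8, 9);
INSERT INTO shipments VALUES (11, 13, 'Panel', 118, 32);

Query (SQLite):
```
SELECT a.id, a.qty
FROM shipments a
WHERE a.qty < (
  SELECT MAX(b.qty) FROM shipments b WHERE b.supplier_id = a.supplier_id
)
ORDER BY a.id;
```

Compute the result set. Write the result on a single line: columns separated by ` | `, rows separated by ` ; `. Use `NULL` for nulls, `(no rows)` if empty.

1 | 108 ; 2 | 124 ; 3 | 57 ; 6 | 158 ; 9 | 160 ; 11 | 118

For each shipments row a, compute MAX(qty) over rows sharing a.supplier_id.
Keep row a if a.qty < that per-group MAX.
  supplier_id=2: MAX(qty) = 31
  supplier_id=4: MAX(qty) = 167
  supplier_id=6: MAX(qty) = 180
  supplier_id=13: MAX(qty) = 195
  supplier_id=14: MAX(qty) = 8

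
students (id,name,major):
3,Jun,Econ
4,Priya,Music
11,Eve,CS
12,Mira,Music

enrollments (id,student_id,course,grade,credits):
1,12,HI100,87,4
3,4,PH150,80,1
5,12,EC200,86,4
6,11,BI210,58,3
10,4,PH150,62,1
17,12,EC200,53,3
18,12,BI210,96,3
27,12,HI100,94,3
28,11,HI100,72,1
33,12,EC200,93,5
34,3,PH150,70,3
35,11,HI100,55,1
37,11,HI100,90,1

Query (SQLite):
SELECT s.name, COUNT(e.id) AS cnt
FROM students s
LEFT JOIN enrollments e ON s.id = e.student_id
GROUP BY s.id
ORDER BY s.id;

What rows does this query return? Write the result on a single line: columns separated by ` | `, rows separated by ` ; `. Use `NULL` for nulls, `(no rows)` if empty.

LEFT JOIN keeps every students row; unmatched ones get NULL for enrollments columns.
Group by students.id and compute COUNT(e.id). COUNT(col) of an all-NULL group is 0.
  3: ids {34} → COUNT(e.id)=1
  4: ids {3, 10} → COUNT(e.id)=2
  11: ids {6, 28, 35, 37} → COUNT(e.id)=4
  12: ids {1, 5, 17, 18, 27, 33} → COUNT(e.id)=6

Jun | 1 ; Priya | 2 ; Eve | 4 ; Mira | 6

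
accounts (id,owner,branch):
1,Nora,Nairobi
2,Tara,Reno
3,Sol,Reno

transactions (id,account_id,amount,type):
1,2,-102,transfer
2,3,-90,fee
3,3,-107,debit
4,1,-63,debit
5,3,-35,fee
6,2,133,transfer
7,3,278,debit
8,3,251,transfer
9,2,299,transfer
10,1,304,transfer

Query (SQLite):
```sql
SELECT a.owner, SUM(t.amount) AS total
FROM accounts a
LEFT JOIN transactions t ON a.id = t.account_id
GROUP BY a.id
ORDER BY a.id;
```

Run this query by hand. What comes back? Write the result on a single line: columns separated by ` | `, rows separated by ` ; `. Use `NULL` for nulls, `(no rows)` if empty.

Nora | 241 ; Tara | 330 ; Sol | 297

LEFT JOIN keeps every accounts row; unmatched ones get NULL for transactions columns.
Group by accounts.id and compute SUM(t.amount). SUM over an all-NULL group is NULL.
  1: ids {4, 10} → SUM(t.amount)=241
  2: ids {1, 6, 9} → SUM(t.amount)=330
  3: ids {2, 3, 5, 7, 8} → SUM(t.amount)=297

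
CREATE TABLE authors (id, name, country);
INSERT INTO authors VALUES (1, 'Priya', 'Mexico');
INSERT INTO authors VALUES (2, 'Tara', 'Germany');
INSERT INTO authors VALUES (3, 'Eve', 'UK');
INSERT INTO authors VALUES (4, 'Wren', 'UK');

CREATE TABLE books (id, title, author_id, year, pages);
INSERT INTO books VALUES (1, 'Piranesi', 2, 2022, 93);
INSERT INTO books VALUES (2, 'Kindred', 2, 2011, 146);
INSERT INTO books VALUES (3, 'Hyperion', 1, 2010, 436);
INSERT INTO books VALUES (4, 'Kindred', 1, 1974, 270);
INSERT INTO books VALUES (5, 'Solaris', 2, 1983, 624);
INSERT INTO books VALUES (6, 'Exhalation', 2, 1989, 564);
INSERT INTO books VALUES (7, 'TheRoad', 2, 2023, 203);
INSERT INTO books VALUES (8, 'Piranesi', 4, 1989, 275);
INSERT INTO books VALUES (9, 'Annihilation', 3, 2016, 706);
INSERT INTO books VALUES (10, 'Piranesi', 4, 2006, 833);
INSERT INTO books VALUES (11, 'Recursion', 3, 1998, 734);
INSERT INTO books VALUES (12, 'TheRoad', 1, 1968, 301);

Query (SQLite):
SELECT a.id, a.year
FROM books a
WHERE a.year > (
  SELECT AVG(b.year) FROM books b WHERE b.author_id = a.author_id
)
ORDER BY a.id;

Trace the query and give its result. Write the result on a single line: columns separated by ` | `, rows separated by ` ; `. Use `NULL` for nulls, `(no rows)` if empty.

1 | 2022 ; 2 | 2011 ; 3 | 2010 ; 7 | 2023 ; 9 | 2016 ; 10 | 2006

For each books row a, compute AVG(year) over rows sharing a.author_id.
Keep row a if a.year > that per-group AVG.
  author_id=1: AVG(year) = 1984.0
  author_id=2: AVG(year) = 2005.6
  author_id=3: AVG(year) = 2007.0
  author_id=4: AVG(year) = 1997.5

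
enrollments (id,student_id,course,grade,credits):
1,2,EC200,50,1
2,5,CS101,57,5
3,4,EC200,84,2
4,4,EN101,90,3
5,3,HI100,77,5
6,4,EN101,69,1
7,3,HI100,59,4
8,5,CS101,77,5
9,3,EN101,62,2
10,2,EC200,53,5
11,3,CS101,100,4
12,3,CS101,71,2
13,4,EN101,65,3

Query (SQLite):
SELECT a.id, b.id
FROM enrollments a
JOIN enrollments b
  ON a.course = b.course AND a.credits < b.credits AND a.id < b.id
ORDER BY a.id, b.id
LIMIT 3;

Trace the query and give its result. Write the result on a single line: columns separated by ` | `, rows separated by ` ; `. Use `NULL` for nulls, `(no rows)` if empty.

Pairs (a,b) with same course, a.credits < b.credits, a.id < b.id.
course groups: CS101:{2,8,11,12} EC200:{1,3,10} EN101:{4,6,9,13} HI100:{5,7}
Ordered by (a.id, b.id); first 3.

1 | 3 ; 1 | 10 ; 3 | 10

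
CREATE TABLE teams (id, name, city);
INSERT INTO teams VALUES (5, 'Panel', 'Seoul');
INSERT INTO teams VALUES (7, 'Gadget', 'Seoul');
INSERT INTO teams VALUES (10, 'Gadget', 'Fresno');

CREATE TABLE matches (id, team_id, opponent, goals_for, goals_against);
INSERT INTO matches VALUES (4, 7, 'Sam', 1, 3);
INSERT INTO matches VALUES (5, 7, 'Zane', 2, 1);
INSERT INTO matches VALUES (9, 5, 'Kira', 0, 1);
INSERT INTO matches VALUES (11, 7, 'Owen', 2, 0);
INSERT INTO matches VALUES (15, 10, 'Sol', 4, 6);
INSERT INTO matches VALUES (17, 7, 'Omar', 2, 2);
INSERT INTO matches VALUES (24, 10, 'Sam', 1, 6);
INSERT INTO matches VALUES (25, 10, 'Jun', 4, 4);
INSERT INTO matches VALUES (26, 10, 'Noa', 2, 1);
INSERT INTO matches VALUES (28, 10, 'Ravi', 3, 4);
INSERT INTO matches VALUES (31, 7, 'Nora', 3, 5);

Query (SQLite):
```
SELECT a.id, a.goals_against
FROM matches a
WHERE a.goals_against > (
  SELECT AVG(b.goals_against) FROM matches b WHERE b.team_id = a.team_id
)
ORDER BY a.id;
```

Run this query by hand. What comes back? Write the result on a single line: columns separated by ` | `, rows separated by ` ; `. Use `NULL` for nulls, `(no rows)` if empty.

4 | 3 ; 15 | 6 ; 24 | 6 ; 31 | 5

For each matches row a, compute AVG(goals_against) over rows sharing a.team_id.
Keep row a if a.goals_against > that per-group AVG.
  team_id=5: AVG(goals_against) = 1.0
  team_id=7: AVG(goals_against) = 2.2
  team_id=10: AVG(goals_against) = 4.2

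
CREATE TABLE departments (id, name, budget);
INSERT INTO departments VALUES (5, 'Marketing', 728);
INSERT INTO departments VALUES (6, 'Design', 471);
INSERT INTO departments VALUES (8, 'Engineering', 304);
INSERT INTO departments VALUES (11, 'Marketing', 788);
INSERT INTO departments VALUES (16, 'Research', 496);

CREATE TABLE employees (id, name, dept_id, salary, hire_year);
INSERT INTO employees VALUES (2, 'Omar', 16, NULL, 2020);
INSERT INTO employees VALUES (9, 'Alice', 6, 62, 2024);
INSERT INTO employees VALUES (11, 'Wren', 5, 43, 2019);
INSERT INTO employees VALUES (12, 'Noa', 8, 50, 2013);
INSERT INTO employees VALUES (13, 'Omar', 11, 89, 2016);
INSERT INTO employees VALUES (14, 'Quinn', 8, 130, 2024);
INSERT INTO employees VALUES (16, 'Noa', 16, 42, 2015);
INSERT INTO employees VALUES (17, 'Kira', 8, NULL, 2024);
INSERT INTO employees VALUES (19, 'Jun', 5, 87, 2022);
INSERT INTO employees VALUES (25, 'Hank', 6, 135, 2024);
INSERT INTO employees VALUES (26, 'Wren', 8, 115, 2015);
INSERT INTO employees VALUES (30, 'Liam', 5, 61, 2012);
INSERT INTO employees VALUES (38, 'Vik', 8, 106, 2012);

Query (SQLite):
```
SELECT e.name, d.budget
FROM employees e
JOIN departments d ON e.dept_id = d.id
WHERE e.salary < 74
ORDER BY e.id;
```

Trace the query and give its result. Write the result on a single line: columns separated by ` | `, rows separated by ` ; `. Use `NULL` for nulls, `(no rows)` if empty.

Each employees row matches the departments row where dept_id = departments.id.
Then keep rows with e.salary < 74.

Alice | 471 ; Wren | 728 ; Noa | 304 ; Noa | 496 ; Liam | 728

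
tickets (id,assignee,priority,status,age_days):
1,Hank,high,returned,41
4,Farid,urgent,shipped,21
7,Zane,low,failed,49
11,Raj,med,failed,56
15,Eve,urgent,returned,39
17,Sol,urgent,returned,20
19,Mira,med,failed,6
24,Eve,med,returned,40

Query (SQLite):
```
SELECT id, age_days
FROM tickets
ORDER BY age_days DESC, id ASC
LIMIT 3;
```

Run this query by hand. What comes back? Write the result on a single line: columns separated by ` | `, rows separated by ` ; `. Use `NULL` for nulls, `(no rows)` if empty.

11 | 56 ; 7 | 49 ; 1 | 41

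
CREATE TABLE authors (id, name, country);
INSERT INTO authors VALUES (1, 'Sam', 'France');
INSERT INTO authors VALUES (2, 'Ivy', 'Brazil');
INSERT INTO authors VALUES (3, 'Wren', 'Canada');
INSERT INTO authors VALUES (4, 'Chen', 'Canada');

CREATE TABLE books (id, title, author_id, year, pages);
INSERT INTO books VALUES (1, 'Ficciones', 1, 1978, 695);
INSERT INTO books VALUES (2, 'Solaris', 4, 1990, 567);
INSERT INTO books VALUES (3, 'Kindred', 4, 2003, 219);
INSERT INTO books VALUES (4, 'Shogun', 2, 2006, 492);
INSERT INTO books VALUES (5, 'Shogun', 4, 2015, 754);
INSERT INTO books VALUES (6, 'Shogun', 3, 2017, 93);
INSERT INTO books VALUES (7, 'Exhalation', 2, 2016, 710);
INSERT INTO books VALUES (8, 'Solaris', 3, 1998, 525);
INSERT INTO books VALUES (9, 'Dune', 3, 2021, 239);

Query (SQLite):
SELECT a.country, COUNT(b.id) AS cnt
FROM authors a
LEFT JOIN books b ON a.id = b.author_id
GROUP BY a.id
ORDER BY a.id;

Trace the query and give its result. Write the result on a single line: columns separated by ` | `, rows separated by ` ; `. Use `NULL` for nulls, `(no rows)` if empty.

France | 1 ; Brazil | 2 ; Canada | 3 ; Canada | 3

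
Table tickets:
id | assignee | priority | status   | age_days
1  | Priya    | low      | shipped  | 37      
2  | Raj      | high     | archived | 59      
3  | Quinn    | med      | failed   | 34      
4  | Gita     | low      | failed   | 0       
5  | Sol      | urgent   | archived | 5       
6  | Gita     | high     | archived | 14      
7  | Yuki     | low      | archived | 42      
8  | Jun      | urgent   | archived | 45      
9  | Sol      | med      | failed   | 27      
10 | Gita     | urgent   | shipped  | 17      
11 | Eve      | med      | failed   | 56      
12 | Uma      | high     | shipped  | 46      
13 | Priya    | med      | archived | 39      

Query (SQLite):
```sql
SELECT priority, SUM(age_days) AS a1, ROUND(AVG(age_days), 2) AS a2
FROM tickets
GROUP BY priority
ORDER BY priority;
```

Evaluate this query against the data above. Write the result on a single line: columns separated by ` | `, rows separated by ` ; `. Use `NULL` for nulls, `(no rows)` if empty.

high | 119 | 39.67 ; low | 79 | 26.33 ; med | 156 | 39 ; urgent | 67 | 22.33

Group tickets by priority.
Per group compute: SUM(age_days), ROUND(AVG(age_days), 2).
  high: ids {2, 6, 12} → SUM(age_days)=119, ROUND(AVG(age_days), 2)=39.67
  low: ids {1, 4, 7} → SUM(age_days)=79, ROUND(AVG(age_days), 2)=26.33
  med: ids {3, 9, 11, 13} → SUM(age_days)=156, ROUND(AVG(age_days), 2)=39
  urgent: ids {5, 8, 10} → SUM(age_days)=67, ROUND(AVG(age_days), 2)=22.33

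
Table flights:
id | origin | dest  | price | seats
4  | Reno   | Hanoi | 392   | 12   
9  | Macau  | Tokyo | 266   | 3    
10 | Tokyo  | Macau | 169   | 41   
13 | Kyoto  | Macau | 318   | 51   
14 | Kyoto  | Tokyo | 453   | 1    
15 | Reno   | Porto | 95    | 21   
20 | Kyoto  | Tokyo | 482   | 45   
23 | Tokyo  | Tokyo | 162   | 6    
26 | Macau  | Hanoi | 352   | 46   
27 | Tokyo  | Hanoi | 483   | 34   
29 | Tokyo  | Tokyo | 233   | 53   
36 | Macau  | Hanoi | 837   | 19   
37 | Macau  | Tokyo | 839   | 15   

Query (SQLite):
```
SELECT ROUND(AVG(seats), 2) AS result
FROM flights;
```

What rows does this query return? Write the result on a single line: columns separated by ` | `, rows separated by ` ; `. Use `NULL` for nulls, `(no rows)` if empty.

All seats values: [12, 3, 41, 51, 1, 21, 45, 6, 46, 34, 53, 19, 15].
AVG = 347 / 13 (rounded to 2 dp).

26.69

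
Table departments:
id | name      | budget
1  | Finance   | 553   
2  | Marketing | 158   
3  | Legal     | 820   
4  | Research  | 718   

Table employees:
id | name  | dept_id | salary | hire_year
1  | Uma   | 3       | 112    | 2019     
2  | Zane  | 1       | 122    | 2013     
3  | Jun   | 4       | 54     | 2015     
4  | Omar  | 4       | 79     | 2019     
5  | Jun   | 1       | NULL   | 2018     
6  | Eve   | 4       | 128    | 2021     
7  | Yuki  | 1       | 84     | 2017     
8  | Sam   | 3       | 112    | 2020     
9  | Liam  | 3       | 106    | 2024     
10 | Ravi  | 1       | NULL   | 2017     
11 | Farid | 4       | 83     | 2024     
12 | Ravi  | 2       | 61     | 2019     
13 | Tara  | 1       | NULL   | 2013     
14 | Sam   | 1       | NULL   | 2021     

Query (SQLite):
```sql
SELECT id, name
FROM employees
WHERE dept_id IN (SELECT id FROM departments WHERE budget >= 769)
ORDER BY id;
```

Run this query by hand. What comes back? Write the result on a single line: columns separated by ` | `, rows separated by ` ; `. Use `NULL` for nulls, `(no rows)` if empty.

1 | Uma ; 8 | Sam ; 9 | Liam

Inner query: departments.id where budget >= 769.
Outer: keep employees rows whose dept_id is in that set.
Inner query → {3}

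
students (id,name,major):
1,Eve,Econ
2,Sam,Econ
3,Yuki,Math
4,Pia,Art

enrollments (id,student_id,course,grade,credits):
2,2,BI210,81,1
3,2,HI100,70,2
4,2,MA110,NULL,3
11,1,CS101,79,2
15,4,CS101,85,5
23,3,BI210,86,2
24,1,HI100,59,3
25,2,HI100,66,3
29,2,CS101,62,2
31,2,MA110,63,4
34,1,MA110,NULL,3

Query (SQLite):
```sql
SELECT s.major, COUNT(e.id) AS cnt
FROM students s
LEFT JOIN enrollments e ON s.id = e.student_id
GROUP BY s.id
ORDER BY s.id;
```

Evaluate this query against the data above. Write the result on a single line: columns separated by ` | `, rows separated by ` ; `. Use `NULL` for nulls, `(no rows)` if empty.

Econ | 3 ; Econ | 6 ; Math | 1 ; Art | 1

LEFT JOIN keeps every students row; unmatched ones get NULL for enrollments columns.
Group by students.id and compute COUNT(e.id). COUNT(col) of an all-NULL group is 0.
  1: ids {11, 24, 34} → COUNT(e.id)=3
  2: ids {2, 3, 4, 25, 29, 31} → COUNT(e.id)=6
  3: ids {23} → COUNT(e.id)=1
  4: ids {15} → COUNT(e.id)=1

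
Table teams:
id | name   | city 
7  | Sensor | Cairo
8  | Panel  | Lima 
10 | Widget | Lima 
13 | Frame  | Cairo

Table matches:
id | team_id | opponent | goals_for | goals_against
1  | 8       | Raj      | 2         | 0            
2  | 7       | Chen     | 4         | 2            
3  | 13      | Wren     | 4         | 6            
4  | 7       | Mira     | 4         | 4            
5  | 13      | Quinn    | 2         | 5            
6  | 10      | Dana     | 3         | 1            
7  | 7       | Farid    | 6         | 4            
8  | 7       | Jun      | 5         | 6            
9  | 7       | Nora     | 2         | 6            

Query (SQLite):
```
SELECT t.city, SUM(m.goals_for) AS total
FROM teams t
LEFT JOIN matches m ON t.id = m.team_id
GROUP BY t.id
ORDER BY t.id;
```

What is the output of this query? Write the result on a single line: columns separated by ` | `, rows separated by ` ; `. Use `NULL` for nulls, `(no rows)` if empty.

LEFT JOIN keeps every teams row; unmatched ones get NULL for matches columns.
Group by teams.id and compute SUM(m.goals_for). SUM over an all-NULL group is NULL.
  7: ids {2, 4, 7, 8, 9} → SUM(m.goals_for)=21
  8: ids {1} → SUM(m.goals_for)=2
  10: ids {6} → SUM(m.goals_for)=3
  13: ids {3, 5} → SUM(m.goals_for)=6

Cairo | 21 ; Lima | 2 ; Lima | 3 ; Cairo | 6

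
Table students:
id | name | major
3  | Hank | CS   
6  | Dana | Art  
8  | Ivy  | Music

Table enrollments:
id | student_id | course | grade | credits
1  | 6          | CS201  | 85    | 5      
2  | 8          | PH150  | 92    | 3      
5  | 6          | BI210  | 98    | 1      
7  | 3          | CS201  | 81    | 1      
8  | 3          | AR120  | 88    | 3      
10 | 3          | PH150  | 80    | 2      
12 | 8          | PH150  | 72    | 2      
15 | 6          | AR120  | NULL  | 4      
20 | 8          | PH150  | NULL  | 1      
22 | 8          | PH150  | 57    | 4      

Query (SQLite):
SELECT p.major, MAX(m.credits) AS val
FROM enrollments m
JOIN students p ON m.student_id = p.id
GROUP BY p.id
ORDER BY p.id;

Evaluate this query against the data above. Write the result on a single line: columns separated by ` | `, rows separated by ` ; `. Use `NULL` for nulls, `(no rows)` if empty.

CS | 3 ; Art | 5 ; Music | 4

Join each enrollments row to its students via student_id.
Group joined rows by students.id; compute MAX(m.credits) per group.
  3: ids {7, 8, 10} → MAX(m.credits)=3
  6: ids {1, 5, 15} → MAX(m.credits)=5
  8: ids {2, 12, 20, 22} → MAX(m.credits)=4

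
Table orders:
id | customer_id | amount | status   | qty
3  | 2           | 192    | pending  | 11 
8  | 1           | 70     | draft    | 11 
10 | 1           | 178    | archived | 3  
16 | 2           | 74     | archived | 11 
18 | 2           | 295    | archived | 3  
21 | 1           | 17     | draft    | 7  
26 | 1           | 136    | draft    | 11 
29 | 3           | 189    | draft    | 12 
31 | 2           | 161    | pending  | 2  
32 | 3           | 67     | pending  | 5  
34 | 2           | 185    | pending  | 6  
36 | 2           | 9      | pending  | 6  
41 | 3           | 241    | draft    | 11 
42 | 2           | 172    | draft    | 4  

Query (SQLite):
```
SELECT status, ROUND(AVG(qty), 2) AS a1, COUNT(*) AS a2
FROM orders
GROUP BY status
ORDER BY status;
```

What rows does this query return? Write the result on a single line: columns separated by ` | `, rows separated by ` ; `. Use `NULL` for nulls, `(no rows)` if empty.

archived | 5.67 | 3 ; draft | 9.33 | 6 ; pending | 6 | 5

Group orders by status.
Per group compute: ROUND(AVG(qty), 2), COUNT(*).
  archived: ids {10, 16, 18} → ROUND(AVG(qty), 2)=5.67, COUNT(*)=3
  draft: ids {8, 21, 26, 29, 41, 42} → ROUND(AVG(qty), 2)=9.33, COUNT(*)=6
  pending: ids {3, 31, 32, 34, 36} → ROUND(AVG(qty), 2)=6, COUNT(*)=5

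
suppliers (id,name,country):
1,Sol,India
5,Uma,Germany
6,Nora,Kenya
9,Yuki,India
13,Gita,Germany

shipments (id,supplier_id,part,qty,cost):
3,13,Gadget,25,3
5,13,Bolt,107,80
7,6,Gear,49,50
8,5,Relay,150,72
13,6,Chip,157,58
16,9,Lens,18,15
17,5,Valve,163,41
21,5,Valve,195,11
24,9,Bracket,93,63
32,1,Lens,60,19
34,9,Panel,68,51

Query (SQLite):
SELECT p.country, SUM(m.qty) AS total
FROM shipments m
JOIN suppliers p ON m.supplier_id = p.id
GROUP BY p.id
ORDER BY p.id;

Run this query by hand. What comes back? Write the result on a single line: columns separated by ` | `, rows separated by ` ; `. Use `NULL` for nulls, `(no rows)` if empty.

Join each shipments row to its suppliers via supplier_id.
Group joined rows by suppliers.id; compute SUM(m.qty) per group.
  1: ids {32} → SUM(m.qty)=60
  5: ids {8, 17, 21} → SUM(m.qty)=508
  6: ids {7, 13} → SUM(m.qty)=206
  9: ids {16, 24, 34} → SUM(m.qty)=179
  13: ids {3, 5} → SUM(m.qty)=132

India | 60 ; Germany | 508 ; Kenya | 206 ; India | 179 ; Germany | 132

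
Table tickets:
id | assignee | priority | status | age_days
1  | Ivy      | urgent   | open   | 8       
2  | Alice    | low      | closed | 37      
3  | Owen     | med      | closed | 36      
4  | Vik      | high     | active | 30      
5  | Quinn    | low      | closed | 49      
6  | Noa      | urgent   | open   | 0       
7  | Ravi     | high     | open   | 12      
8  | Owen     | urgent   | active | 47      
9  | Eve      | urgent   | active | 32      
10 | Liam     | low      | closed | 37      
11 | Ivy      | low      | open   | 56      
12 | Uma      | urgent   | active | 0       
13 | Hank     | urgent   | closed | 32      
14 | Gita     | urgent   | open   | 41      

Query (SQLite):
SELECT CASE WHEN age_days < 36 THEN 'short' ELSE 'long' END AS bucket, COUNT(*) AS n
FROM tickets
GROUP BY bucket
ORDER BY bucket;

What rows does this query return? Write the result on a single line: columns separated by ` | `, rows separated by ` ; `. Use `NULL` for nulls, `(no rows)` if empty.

Bucket rows by age_days < 36 → 'short' else 'long'; count each bucket.

long | 7 ; short | 7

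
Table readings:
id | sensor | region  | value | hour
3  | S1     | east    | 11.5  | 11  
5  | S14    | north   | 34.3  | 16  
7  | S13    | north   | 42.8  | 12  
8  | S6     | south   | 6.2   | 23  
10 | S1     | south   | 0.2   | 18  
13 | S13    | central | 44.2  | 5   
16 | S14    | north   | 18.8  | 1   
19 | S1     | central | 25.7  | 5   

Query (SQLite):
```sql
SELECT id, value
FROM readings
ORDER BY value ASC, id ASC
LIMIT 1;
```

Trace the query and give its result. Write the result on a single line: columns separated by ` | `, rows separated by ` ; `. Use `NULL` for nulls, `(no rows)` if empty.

10 | 0.2

Sort by value asc, tiebreak id asc: (0.2, id=10), (6.2, id=8), (11.5, id=3), (18.8, id=16) …. Take first 1.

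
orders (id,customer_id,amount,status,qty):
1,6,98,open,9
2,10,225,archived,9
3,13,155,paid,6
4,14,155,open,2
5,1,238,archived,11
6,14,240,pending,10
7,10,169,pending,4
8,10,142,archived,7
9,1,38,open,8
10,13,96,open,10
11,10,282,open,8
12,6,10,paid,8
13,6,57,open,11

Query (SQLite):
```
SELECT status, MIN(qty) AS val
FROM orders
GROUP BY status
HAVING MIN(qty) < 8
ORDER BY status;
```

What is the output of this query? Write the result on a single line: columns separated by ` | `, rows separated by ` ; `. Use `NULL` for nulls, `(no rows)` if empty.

archived | 7 ; open | 2 ; paid | 6 ; pending | 4

Partition orders by status; compute MIN(qty) within each group.
HAVING: keep groups where MIN(qty) < 8.
  archived: ids {2, 5, 8} → MIN(qty)=7
  open: ids {1, 4, 9, 10, 11, 13} → MIN(qty)=2
  paid: ids {3, 12} → MIN(qty)=6
  pending: ids {6, 7} → MIN(qty)=4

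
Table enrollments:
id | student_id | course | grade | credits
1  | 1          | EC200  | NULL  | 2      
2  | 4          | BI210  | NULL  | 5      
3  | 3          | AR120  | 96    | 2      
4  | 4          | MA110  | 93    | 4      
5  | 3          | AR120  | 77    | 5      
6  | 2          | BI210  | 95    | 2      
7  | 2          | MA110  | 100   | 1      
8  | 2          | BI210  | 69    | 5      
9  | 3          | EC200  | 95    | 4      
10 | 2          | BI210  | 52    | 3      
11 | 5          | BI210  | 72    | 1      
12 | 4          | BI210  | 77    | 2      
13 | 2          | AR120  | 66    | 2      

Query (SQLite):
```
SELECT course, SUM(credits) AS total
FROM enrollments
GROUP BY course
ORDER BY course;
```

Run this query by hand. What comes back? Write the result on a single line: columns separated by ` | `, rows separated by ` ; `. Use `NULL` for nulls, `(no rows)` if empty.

Partition enrollments by course; compute SUM(credits) within each group.
  AR120: ids {3, 5, 13} → SUM(credits)=9
  BI210: ids {2, 6, 8, 10, 11, 12} → SUM(credits)=18
  EC200: ids {1, 9} → SUM(credits)=6
  MA110: ids {4, 7} → SUM(credits)=5

AR120 | 9 ; BI210 | 18 ; EC200 | 6 ; MA110 | 5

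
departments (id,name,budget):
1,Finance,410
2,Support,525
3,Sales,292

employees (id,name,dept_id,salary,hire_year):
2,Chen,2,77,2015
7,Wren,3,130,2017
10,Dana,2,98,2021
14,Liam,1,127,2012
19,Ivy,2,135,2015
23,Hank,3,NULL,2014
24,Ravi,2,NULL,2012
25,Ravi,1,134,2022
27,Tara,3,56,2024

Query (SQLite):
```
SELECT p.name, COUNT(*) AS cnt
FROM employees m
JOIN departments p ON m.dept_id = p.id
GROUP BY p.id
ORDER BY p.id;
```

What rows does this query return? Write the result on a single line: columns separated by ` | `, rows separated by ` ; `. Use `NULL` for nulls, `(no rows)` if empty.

Finance | 2 ; Support | 4 ; Sales | 3

Join each employees row to its departments via dept_id.
Group joined rows by departments.id; compute COUNT(*) per group.
  1: ids {14, 25} → COUNT(*)=2
  2: ids {2, 10, 19, 24} → COUNT(*)=4
  3: ids {7, 23, 27} → COUNT(*)=3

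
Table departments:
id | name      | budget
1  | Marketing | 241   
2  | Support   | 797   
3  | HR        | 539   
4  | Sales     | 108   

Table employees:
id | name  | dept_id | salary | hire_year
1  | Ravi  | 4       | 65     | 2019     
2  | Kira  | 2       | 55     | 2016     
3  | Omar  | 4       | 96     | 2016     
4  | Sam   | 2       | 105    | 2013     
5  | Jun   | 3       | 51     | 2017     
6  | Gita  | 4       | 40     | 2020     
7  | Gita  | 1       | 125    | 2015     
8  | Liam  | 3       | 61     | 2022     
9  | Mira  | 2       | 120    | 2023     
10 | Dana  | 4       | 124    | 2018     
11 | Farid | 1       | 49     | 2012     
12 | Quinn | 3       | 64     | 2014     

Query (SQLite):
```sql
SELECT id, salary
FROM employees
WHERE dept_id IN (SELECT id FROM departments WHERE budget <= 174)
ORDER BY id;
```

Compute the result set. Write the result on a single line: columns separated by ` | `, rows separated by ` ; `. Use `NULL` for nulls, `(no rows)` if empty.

1 | 65 ; 3 | 96 ; 6 | 40 ; 10 | 124

Inner query: departments.id where budget <= 174.
Outer: keep employees rows whose dept_id is in that set.
Inner query → {4}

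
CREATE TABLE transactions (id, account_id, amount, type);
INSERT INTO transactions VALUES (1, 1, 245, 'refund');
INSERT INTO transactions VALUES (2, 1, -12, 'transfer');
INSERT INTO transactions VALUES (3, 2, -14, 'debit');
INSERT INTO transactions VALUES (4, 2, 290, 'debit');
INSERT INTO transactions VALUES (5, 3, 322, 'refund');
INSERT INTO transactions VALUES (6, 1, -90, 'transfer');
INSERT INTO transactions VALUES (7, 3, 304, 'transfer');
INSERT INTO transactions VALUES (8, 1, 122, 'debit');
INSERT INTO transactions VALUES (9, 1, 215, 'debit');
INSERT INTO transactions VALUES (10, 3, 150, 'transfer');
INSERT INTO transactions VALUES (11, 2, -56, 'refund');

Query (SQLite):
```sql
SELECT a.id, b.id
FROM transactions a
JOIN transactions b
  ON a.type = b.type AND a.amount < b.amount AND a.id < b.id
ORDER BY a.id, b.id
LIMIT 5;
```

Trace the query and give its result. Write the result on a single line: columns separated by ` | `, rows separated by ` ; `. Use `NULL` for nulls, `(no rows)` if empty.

1 | 5 ; 2 | 7 ; 2 | 10 ; 3 | 4 ; 3 | 8

Pairs (a,b) with same type, a.amount < b.amount, a.id < b.id.
type groups: debit:{3,4,8,9} refund:{1,5,11} transfer:{2,6,7,10}
Ordered by (a.id, b.id); first 5.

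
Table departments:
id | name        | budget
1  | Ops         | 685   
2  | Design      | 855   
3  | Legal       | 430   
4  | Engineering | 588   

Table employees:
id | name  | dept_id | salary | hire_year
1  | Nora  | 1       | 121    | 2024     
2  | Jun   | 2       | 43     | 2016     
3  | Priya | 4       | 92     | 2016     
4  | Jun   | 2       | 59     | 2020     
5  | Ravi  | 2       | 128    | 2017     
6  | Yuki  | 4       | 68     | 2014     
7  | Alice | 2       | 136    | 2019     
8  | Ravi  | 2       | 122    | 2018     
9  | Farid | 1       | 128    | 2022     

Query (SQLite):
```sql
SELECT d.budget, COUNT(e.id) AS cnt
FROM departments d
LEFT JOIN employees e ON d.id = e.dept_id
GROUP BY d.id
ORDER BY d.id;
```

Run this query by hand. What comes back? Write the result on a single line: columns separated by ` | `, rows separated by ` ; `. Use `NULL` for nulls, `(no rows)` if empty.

685 | 2 ; 855 | 5 ; 430 | 0 ; 588 | 2

LEFT JOIN keeps every departments row; unmatched ones get NULL for employees columns.
Group by departments.id and compute COUNT(e.id). COUNT(col) of an all-NULL group is 0.
  1: ids {1, 9} → COUNT(e.id)=2
  2: ids {2, 4, 5, 7, 8} → COUNT(e.id)=5
  3: ids {—} → COUNT(e.id)=0
  4: ids {3, 6} → COUNT(e.id)=2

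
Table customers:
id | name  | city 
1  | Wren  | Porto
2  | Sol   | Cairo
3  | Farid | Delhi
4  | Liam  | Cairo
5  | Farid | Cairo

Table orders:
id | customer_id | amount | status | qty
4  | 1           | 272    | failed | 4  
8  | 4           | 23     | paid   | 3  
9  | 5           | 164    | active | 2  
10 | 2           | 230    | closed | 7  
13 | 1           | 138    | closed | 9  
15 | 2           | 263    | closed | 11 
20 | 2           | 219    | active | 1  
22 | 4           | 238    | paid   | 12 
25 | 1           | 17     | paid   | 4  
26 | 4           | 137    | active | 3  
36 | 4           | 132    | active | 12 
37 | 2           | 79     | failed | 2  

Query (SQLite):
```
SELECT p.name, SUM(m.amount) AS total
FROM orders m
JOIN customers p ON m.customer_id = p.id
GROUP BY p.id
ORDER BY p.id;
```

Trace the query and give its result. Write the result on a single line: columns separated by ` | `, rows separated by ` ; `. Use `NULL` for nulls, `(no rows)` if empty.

Join each orders row to its customers via customer_id.
Group joined rows by customers.id; compute SUM(m.amount) per group.
  1: ids {4, 13, 25} → SUM(m.amount)=427
  2: ids {10, 15, 20, 37} → SUM(m.amount)=791
  4: ids {8, 22, 26, 36} → SUM(m.amount)=530
  5: ids {9} → SUM(m.amount)=164

Wren | 427 ; Sol | 791 ; Liam | 530 ; Farid | 164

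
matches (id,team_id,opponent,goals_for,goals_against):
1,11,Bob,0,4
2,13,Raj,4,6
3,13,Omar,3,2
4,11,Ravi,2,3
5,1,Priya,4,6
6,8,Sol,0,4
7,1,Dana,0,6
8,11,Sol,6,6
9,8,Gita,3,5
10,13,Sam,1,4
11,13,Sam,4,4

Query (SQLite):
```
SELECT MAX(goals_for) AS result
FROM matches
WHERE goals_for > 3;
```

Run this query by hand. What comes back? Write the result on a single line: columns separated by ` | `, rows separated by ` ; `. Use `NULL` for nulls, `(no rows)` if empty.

6

Rows where goals_for > 3 → goals_for values: [4, 4, 6, 4].
MAX of non-NULL values = 6.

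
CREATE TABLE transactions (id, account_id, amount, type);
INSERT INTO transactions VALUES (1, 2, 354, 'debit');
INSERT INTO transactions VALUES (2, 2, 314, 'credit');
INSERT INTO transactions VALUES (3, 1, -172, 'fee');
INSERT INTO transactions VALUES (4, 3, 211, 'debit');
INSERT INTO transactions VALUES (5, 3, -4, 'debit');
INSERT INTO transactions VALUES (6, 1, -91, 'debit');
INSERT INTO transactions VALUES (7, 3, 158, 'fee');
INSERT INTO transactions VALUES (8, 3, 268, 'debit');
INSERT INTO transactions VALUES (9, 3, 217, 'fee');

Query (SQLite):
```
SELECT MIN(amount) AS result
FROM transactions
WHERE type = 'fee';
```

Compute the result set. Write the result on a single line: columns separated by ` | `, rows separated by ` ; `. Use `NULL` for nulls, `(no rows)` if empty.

-172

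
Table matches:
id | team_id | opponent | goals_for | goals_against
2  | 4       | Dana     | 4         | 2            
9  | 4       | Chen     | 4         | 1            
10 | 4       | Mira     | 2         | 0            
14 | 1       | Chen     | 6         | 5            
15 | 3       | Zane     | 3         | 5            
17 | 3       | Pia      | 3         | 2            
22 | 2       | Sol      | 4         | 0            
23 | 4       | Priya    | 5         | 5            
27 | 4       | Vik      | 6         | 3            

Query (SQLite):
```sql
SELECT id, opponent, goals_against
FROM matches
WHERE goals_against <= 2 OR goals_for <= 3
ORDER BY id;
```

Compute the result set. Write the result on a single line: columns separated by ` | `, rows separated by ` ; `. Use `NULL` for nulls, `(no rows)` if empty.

2 | Dana | 2 ; 9 | Chen | 1 ; 10 | Mira | 0 ; 15 | Zane | 5 ; 17 | Pia | 2 ; 22 | Sol | 0

goals_against <= 2: ids {2, 9, 10, 17, 22}
goals_for <= 3: ids {10, 15, 17}
Combine with OR.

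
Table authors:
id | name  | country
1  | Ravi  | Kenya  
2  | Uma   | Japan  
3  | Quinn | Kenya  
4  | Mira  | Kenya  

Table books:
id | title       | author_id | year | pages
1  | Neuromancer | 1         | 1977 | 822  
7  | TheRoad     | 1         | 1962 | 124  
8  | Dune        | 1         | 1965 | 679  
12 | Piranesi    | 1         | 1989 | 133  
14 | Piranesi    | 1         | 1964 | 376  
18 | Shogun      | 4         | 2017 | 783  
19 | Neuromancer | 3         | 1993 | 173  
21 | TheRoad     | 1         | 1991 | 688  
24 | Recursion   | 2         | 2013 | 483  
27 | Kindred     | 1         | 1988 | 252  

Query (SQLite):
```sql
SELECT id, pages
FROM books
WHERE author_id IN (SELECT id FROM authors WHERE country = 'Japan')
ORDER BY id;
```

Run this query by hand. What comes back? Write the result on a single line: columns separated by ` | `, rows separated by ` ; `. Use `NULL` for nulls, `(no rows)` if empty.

Inner query: authors.id where country = 'Japan'.
Outer: keep books rows whose author_id is in that set.
Inner query → {2}

24 | 483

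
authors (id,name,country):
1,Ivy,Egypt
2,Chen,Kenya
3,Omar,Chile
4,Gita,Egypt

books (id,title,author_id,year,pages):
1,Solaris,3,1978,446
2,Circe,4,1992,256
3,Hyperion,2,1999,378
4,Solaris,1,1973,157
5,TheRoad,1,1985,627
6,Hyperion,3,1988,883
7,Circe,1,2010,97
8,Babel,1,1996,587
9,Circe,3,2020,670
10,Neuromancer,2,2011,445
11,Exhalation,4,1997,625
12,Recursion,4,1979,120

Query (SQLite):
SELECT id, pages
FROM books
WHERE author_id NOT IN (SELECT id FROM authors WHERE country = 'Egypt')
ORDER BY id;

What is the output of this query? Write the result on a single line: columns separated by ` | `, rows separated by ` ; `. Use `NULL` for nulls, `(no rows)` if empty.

Inner query: authors.id where country = 'Egypt'.
Outer: keep books rows whose author_id is not in that set.
Inner query → {1, 4}

1 | 446 ; 3 | 378 ; 6 | 883 ; 9 | 670 ; 10 | 445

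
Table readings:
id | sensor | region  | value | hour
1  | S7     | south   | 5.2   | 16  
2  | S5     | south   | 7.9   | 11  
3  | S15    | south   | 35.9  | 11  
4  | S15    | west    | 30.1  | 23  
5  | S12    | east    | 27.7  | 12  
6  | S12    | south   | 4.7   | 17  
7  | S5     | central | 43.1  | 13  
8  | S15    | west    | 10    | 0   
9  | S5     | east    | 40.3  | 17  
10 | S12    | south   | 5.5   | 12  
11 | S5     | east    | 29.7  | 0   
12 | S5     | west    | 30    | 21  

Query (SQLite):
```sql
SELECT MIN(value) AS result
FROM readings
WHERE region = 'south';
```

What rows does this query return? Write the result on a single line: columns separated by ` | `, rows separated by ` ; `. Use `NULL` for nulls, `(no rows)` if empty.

4.7

Rows where region='south' → value values: [5.2, 7.9, 35.9, 4.7, 5.5].
MIN of non-NULL values = 4.7.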